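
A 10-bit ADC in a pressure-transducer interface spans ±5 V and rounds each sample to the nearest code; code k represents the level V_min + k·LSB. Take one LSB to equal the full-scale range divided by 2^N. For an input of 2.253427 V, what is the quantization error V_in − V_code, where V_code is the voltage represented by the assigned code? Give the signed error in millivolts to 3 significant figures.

Full-scale range = 5 V − (-5 V) = 10 V. LSB = 10 V / 2^10 ≈ 9.766 mV.
(V_in − V_min)/LSB = (2.253427 − (-5)) × 1024/10 = 742.7509 → nearest code k = 743.
V_code = -5 + (743/1024) × 10 = 2.255859375 V.
e = 2.253427 − (2.255859375) = −2.43 mV.

−2.43 mV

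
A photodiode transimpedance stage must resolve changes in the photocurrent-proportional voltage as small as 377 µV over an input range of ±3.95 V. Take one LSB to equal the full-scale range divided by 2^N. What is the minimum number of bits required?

The full-scale span is 3.95 − (-3.95) = 7.9 V.
Levels needed ≥ 7.9/377 µV = 20950. 2^15 = 32768 suffices, so N_min = 15.

15 bits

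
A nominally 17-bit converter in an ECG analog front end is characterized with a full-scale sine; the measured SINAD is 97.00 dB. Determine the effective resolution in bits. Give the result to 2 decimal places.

15.82 bits

Inverting SNR = 6.02 N + 1.76: N_eff = (97.00 − 1.76)/6.02 = 15.8206.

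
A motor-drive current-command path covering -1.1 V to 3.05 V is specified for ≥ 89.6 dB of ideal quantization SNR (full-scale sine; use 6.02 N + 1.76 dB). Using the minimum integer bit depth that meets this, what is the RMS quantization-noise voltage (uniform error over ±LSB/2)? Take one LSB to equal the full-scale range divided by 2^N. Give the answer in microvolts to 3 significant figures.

36.6 µV

Range = 3.05 − (-1.1) = 4.15 V.
Required N = ⌈(89.6 − 1.76)/6.02⌉ = ⌈14.591⌉ = 15.
Step size = 4.15/32768 V = 126.65 µV.
σ_q = LSB/√12 = 126.65 µV/3.4641 = 36.6 µV.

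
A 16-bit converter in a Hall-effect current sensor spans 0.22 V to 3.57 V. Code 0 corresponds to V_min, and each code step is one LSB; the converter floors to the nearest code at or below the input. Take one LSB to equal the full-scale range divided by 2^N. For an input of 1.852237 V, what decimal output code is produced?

Full-scale range = 3.57 V − (0.22 V) = 3.35 V. LSB = 3.35 V / 2^16 ≈ 51.12 µV.
V_in − V_min = 1.852237 − (0.22) = 1.632237 V.
Divide by LSB: 1.632237 × 65536/3.35 = 31931.4281.
Truncating gives code 31931.

31931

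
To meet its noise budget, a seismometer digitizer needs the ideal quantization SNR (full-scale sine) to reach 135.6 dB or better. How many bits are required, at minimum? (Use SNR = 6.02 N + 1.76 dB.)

Solving 6.02 N ≥ 135.6 − 1.76: N ≥ 22.233. Round up → N = 23.

23 bits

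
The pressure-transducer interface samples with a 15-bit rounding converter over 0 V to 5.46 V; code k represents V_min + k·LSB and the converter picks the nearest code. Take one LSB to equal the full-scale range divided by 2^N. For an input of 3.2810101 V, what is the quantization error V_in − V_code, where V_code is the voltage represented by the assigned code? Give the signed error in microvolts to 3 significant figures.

Span = 5.46 V. LSB = 5.46 V / 2^15 ≈ 166.6 µV.
(V_in − V_min)/LSB = (3.2810101 − (0)) × 32768/5.46 = 19690.8679 → nearest code k = 19691.
V_code = 0 + (19691/32768) × 5.46 = 3.2810321045 V.
e = 3.2810101 − (3.2810321045) = −22.0 µV.

−22.0 µV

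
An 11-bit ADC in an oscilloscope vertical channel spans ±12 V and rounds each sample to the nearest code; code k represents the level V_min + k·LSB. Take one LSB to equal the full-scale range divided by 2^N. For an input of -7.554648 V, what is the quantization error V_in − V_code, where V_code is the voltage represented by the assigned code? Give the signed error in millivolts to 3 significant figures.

Full-scale range = 12 V − (-12 V) = 24 V. LSB = 24 V / 2^11 ≈ 11.72 mV.
(-7.554648 − (-12)) / LSB = 4.445352 × 2048/24 = 379.3367. Nearest integer: k = 379.
V_code = V_min + k × range/2^11 = -12 + 379 × 24/2048 = -7.558593750 V.
e = -7.554648 − (-7.558593750) = +3.95 mV.

+3.95 mV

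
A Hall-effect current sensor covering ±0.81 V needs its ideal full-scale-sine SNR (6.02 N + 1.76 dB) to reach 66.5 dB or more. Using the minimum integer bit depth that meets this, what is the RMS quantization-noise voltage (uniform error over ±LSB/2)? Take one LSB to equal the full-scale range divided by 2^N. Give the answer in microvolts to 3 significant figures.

Range = 0.81 − (-0.81) = 1.62 V.
6.02 N + 1.76 ≥ 66.5 gives N ≥ 10.754, so the minimum integer is 11.
LSB = 1.62 V ÷ 2^11 = 1.62/2048 V = 0.79102 mV.
σ_q = LSB/√12 = 0.79102 mV/3.4641 = 228 µV.

228 µV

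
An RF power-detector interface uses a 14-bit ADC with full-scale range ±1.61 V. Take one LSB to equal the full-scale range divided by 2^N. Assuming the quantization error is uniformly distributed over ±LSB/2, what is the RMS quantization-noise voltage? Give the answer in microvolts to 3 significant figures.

Span: 1.61 V − (-1.61 V) = 3.22 V.
LSB = 3.22 V ÷ 2^14 = 3.22/16384 V = 196.53 µV.
V_rms = LSB/√12 = 196.53 µV / √12 = 56.7 µV.

56.7 µV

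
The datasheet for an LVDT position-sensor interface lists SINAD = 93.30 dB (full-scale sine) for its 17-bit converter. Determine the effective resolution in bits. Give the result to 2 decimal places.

15.21 bits

Inverting SNR = 6.02 N + 1.76: N_eff = (93.30 − 1.76)/6.02 = 15.2060.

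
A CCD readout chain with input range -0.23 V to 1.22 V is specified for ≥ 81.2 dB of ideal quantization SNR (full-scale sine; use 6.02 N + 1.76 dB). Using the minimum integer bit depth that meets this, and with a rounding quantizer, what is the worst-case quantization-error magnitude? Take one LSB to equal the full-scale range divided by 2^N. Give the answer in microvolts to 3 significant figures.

44.3 µV

Range = 1.22 − (-0.23) = 1.45 V.
N ≥ (81.2 − 1.76)/6.02 = 13.196 → N_min = 14.
LSB = 1.45 V / 2^14 = 88.501 µV.
|e|_max = LSB/2 = 44.3 µV.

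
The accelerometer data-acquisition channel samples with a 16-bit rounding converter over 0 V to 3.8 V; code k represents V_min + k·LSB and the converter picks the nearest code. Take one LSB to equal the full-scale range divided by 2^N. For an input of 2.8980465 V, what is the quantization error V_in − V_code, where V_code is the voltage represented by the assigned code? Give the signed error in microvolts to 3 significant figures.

−21.7 µV

Full-scale range = 3.8 V. LSB = 3.8 V / 2^16 ≈ 57.98 µV.
(2.8980465 − (0)) / LSB = 2.8980465 × 65536/3.8 = 49980.6251. Nearest integer: k = 49981.
Reconstructed level: 0 + 49981 × 3.8/65536 V = 2.8980682373 V.
e = 2.8980465 − (2.8980682373) = −21.7 µV.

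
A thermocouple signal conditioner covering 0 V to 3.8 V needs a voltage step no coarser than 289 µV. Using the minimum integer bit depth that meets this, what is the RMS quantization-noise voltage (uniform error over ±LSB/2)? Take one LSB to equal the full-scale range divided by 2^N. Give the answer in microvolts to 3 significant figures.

Range is 3.8 V.
Required number of levels: 3.8/289 µV = 13149; smallest N with 2^N ≥ that is 14.
One LSB is 3.8 V / 16384 = 231.93 µV.
σ_q = LSB/√12 = 231.93 µV/3.4641 = 67.0 µV.

67.0 µV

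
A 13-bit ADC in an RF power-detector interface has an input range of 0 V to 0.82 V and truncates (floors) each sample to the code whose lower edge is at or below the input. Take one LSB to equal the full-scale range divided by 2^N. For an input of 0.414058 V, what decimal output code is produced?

4136

Span = 0.82 V. LSB = 0.82 V / 2^13 ≈ 100.1 µV.
V_in − V_min = 0.414058 − (0) = 0.414058 V.
Divide by LSB: 0.414058 × 8192/0.82 = 4136.5404.
Truncating gives code 4136.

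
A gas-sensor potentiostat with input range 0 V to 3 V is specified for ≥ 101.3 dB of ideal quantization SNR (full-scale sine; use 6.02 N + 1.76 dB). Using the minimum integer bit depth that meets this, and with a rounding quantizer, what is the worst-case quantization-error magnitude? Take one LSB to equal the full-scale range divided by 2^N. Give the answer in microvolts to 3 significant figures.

11.4 µV

Full-scale range = 3 V.
Required N = ⌈(101.3 − 1.76)/6.02⌉ = ⌈16.535⌉ = 17.
Step size = 3/131072 V = 22.888 µV.
Max error for round-to-nearest is LSB/2 = 11.4 µV.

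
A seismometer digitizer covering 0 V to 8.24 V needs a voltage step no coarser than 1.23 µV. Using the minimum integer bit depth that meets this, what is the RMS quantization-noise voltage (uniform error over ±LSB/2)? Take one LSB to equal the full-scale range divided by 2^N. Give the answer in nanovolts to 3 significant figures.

284 nV

Span = 8.24 V.
Required number of levels: 8.24/1.23 µV = 6.6992e6; smallest N with 2^N ≥ that is 23.
One LSB is 8.24 V / 8388608 = 0.98228 µV.
V_rms = LSB/√12 = 284 nV.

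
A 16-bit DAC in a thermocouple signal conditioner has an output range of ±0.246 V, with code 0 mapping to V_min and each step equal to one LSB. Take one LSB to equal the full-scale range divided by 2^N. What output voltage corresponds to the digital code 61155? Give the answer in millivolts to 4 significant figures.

213.1 mV

Full-scale range = 0.246 V − (-0.246 V) = 0.492 V. LSB = 0.492 V / 2^16.
V_out = -0.246 + 61155 × (0.492/65536) V
      = -0.246 + 0.459110 = 0.213110 V.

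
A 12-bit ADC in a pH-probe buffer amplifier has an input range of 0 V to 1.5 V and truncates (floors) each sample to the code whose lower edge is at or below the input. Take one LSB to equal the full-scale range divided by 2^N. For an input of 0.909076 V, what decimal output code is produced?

Range is 1.5 V. LSB = 1.5 V / 2^12 ≈ 366.2 µV.
code = ⌊(V_in − V_min)/LSB⌋ = ⌊(V_in − V_min) × 2^12 / range⌋
     = ⌊(0.909076 − (0)) × 4096 / 1.5⌋ = ⌊0.909076 × 4096/1.5⌋
     = ⌊2482.384⌋ = 2482.

2482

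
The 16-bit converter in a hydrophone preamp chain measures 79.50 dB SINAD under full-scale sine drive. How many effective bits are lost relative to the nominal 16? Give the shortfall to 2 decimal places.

3.09 bits

Effective bits = (79.50 − 1.76)/6.02 = 12.9136.
Shortfall = 16 − 12.9136 = 3.0864 bits.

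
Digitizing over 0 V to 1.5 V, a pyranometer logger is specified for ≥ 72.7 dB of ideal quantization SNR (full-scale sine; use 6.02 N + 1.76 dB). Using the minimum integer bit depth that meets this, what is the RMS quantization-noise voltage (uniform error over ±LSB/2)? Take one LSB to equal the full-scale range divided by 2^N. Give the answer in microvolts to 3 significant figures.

V_FS = 1.5 V.
N ≥ (72.7 − 1.76)/6.02 = 11.784 → N_min = 12.
LSB = 1.5 V ÷ 2^12 = 1.5/4096 V = 366.21 µV.
RMS noise = LSB/√12 = 106 µV.

106 µV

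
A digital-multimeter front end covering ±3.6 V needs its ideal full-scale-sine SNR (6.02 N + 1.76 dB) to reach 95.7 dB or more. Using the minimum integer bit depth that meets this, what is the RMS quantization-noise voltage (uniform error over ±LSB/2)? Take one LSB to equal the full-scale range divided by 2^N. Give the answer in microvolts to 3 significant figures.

Span: 3.6 V − (-3.6 V) = 7.2 V.
Required N = ⌈(95.7 − 1.76)/6.02⌉ = ⌈15.605⌉ = 16.
LSB = 7.2 V ÷ 2^16 = 7.2/65536 V = 109.86 µV.
V_rms = LSB/√12 = 31.7 µV.

31.7 µV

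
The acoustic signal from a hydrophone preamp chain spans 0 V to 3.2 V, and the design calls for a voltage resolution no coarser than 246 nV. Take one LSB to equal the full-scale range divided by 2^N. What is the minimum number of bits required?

24 bits

V_FS = 3.2 V.
3.2 V / 246 nV = 1.301e7. Since 2^23 = 8388608 and 2^24 = 16777216, N = 24.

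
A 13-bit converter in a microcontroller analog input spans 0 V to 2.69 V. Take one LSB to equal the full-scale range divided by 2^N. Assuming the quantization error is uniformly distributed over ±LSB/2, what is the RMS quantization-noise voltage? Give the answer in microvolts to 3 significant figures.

Range is 2.69 V.
LSB = 2.69 V ÷ 2^13 = 2.69/8192 V = 328.37 µV.
V_rms = LSB/√12 = 328.37 µV / √12 = 94.8 µV.

94.8 µV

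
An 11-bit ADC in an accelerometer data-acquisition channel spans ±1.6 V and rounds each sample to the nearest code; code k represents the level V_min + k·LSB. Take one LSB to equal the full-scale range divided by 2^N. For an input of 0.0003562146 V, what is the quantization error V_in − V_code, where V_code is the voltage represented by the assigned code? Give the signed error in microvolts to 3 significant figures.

Range = 1.6 − (-1.6) = 3.2 V. LSB = 3.2 V / 2^11 ≈ 1.563 mV.
Position in LSBs: (0.0003562146 − (-1.6)) × 2048/3.2 = 1024.2280; rounding gives k = 1024.
Reconstructed level: -1.6 + 1024 × 3.2/2048 V = 0 V.
Error = V_in − V_code = 0.0003562146 − (0) = +356 µV.

+356 µV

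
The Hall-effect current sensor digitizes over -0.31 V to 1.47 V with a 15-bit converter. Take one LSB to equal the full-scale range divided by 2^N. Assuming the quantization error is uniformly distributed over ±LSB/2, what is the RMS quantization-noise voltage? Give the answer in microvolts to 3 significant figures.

Range = 1.47 − (-0.31) = 1.78 V.
LSB = 1.78 V / 2^15 = 54.321 µV.
σ_q = LSB/√12 = 54.321 µV/3.4641 = 15.7 µV.

15.7 µV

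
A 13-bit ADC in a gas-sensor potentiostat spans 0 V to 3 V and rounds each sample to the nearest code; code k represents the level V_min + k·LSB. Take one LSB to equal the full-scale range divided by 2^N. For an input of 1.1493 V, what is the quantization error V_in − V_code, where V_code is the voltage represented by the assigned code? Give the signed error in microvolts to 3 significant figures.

+130 µV

Span = 3 V. LSB = 3 V / 2^13 ≈ 366.2 µV.
(1.1493 − (0)) / LSB = 1.1493 × 8192/3 = 3138.3552. Nearest integer: k = 3138.
Reconstructed level: 0 + 3138 × 3/8192 V = 1.149169922 V.
e = 1.1493 − (1.149169922) = +130 µV.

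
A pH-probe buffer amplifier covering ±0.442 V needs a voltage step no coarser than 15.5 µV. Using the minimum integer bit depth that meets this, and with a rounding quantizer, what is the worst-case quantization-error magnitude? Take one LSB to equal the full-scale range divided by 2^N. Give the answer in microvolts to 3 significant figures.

6.74 µV

Range = 0.442 − (-0.442) = 0.884 V.
Need 2^N ≥ 0.884 V / 15.5 µV = 57030 → N_min = 16.
One LSB is 0.884 V / 65536 = 13.489 µV.
Half an LSB is 6.74 µV.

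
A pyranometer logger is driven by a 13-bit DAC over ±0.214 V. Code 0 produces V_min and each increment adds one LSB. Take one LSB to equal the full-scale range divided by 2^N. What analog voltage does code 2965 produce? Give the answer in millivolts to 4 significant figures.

Range = 0.214 − (-0.214) = 0.428 V. LSB = 0.428 V / 2^13.
V_out = V_min + code × LSB = -0.214 V + 2965 × 0.428 V / 8192
      = -0.214 V + 0.154910 V = -0.0590903 V.

-59.09 mV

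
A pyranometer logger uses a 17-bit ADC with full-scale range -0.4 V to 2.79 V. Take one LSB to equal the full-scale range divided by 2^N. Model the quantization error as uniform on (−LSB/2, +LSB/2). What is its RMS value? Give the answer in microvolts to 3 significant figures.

Range = 2.79 − (-0.4) = 3.19 V.
Step size = 3.19/131072 V = 24.338 µV.
V_rms = LSB/√12 = 24.338 µV / √12 = 7.03 µV.

7.03 µV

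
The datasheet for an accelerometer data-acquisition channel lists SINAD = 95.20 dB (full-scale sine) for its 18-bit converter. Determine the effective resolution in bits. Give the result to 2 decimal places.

15.52 bits

ENOB = (95.20 − 1.76)/6.02 = 15.5216 bits.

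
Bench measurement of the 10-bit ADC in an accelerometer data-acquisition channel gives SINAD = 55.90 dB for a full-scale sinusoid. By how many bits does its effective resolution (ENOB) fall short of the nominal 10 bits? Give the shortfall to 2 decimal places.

1.01 bits

ENOB = (SINAD − 1.76)/6.02 = (55.90 − 1.76)/6.02 = 8.9934 bits.
10 − 8.9934 = 1.01 bits below nominal.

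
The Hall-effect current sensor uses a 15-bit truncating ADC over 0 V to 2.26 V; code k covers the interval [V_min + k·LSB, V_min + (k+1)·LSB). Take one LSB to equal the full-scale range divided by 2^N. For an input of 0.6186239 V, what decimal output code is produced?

8969

V_FS = 2.26 V. LSB = 2.26 V / 2^15 ≈ 68.97 µV.
code = ⌊(V_in − V_min)/LSB⌋ = ⌊(V_in − V_min) × 2^15 / range⌋
     = ⌊(0.6186239 − (0)) × 32768 / 2.26⌋ = ⌊0.6186239 × 32768/2.26⌋
     = ⌊8969.499⌋ = 8969.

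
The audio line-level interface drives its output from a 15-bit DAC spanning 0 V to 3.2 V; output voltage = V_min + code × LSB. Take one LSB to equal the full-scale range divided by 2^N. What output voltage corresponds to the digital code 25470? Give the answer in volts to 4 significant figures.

2.487 V

Range is 3.2 V. LSB = 3.2 V / 2^15.
V_out = V_min + code × LSB = 0 V + 25470 × 3.2 V / 32768
      = 0 + 2.48730 = 2.48730 V.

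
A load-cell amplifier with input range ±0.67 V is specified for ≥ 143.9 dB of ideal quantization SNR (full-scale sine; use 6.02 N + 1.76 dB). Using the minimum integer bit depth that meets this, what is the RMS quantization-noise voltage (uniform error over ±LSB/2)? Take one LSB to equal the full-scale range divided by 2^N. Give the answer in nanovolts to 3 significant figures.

23.1 nV

Span: 0.67 V − (-0.67 V) = 1.34 V.
Solving 6.02 N ≥ 143.9 − 1.76: N ≥ 23.611. Round up → N = 24.
LSB = 1.34 V / 2^24 = 79.870 nV.
σ_q = LSB/√12 = 79.870 nV/3.4641 = 23.1 nV.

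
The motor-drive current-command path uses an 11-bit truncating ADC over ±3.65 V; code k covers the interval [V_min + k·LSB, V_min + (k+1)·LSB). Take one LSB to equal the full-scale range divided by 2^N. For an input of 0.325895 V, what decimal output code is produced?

Range = 3.65 − (-3.65) = 7.3 V. LSB = 7.3 V / 2^11 ≈ 3.564 mV.
code = ⌊(V_in − V_min)/LSB⌋ = ⌊(V_in − V_min) × 2^11 / range⌋
     = ⌊(0.325895 − (-3.65)) × 2048 / 7.3⌋ = ⌊3.975895 × 2048/7.3⌋
     = ⌊1115.429⌋ = 1115.

1115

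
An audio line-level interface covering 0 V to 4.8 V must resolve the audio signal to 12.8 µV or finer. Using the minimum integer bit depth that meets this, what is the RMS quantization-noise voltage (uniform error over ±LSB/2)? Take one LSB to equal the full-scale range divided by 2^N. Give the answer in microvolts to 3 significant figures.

2.64 µV

Range is 4.8 V.
4.8 V / 12.8 µV = 375000. Since 2^18 = 262144 and 2^19 = 524288, N = 19.
LSB = 4.8 V ÷ 2^19 = 4.8/524288 V = 9.1553 µV.
V_rms = LSB/√12 = 2.64 µV.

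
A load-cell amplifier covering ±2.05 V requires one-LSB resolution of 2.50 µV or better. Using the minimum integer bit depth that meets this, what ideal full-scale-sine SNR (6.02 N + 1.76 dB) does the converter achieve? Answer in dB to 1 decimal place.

Range = 2.05 − (-2.05) = 4.1 V.
Levels needed ≥ 4.1/2.50 µV = 1.640e6. 2^21 = 2097152 suffices, so N_min = 21.
SNR = 6.02 × 21 + 1.76 = 128.18 dB.

128.2 dB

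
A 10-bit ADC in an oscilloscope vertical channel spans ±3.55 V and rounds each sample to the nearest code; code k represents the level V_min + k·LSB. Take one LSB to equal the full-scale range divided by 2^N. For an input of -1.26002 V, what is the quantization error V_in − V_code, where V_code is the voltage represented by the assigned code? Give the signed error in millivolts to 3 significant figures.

Full-scale range = 3.55 V − (-3.55 V) = 7.1 V. LSB = 7.1 V / 2^10 ≈ 6.934 mV.
Position in LSBs: (-1.26002 − (-3.55)) × 1024/7.1 = 330.2732; rounding gives k = 330.
Reconstructed level: -3.55 + 330 × 7.1/1024 V = -1.261914063 V.
V_in − V_code = -1.26002 − (-1.261914063) = +1.89 mV.

+1.89 mV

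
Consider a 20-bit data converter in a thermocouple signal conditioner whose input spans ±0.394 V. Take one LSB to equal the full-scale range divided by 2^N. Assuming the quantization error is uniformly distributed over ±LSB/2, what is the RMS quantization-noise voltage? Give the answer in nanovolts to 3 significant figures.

217 nV

Span: 0.394 V − (-0.394 V) = 0.788 V.
Step size = 0.788/1048576 V = 0.75150 µV.
σ_q = LSB/√12 = 0.75150 µV/3.4641 = 217 nV.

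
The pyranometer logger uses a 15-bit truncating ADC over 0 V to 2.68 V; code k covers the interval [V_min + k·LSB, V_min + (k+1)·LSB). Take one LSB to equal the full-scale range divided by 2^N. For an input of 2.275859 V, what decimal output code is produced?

27826

V_FS = 2.68 V. LSB = 2.68 V / 2^15 ≈ 81.79 µV.
code = ⌊(V_in − V_min)/LSB⌋ = ⌊(V_in − V_min) × 2^15 / range⌋
     = ⌊(2.275859 − (0)) × 32768 / 2.68⌋ = ⌊2.275859 × 32768/2.68⌋
     = ⌊27826.622⌋ = 27826.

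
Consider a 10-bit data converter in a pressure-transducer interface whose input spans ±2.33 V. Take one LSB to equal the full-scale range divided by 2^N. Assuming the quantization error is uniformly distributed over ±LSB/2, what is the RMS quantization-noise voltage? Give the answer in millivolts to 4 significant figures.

1.314 mV

Range = 2.33 − (-2.33) = 4.66 V.
LSB = 4.66 V / 2^10 = 4.55078 mV.
V_rms = LSB/√12 = 4.55078 mV / √12 = 1.314 mV.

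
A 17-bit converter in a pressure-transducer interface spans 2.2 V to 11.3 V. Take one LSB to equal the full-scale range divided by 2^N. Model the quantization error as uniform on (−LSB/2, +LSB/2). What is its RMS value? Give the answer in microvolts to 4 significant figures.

20.04 µV

Full-scale range = 11.3 V − (2.2 V) = 9.1 V.
LSB = 9.1 V / 2^17 = 69.4275 µV.
For a uniform distribution on [−LSB/2, +LSB/2], V_rms = LSB/√12 = 69.4275 µV/3.4641 = 20.04 µV.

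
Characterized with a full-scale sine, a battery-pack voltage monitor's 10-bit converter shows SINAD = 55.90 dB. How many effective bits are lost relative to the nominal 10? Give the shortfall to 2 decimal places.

ENOB = (SINAD − 1.76)/6.02 = (55.90 − 1.76)/6.02 = 8.9934 bits.
Lost resolution: 10 − 8.9934 = 1.0066 bits.

1.01 bits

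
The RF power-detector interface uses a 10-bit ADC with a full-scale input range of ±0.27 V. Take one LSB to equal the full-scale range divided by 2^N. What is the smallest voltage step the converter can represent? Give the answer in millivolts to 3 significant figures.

0.527 mV

Span: 0.27 V − (-0.27 V) = 0.54 V.
There are 2^10 = 1024 steps.
LSB = 0.54 V ÷ 2^10 = 0.54/1024 V = 0.527 mV.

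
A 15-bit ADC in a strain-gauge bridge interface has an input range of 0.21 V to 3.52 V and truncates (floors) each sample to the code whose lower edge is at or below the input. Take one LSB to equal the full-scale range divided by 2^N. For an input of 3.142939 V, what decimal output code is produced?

Range = 3.52 − (0.21) = 3.31 V. LSB = 3.31 V / 2^15 ≈ 101.0 µV.
V_in − V_min = 3.142939 − (0.21) = 2.932939 V.
Divide by LSB: 2.932939 × 32768/3.31 = 29035.2100.
Truncating gives code 29035.

29035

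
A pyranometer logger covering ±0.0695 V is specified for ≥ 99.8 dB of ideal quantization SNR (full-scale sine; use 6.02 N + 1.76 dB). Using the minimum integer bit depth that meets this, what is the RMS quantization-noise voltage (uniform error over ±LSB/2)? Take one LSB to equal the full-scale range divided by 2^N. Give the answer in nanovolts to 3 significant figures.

Range = 0.0695 − (-0.0695) = 0.139 V.
Solving 6.02 N ≥ 99.8 − 1.76: N ≥ 16.286. Round up → N = 17.
LSB = 0.139 V / 2^17 = 1.0605 µV.
RMS noise = LSB/√12 = 306 nV.

306 nV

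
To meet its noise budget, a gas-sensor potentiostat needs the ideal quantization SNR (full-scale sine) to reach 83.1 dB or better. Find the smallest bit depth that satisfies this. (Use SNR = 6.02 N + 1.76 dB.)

14 bits

N ≥ (83.1 − 1.76)/6.02 = 13.512 → N_min = 14.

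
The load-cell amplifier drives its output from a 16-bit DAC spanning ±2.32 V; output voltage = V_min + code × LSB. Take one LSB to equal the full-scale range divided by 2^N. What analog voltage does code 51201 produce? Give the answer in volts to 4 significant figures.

Span: 2.32 V − (-2.32 V) = 4.64 V. LSB = 4.64 V / 2^16.
V_out = V_min + code × LSB = -2.32 V + 51201 × 4.64 V / 65536
      = -2.32 + 3.62507 = 1.30507 V.

1.305 V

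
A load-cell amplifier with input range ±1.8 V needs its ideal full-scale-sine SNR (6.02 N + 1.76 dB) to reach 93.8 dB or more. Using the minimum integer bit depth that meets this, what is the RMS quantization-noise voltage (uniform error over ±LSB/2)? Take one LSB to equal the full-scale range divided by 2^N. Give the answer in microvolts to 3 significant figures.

Full-scale range = 1.8 V − (-1.8 V) = 3.6 V.
N ≥ (93.8 − 1.76)/6.02 = 15.289 → N_min = 16.
One LSB is 3.6 V / 65536 = 54.932 µV.
RMS noise = LSB/√12 = 15.9 µV.

15.9 µV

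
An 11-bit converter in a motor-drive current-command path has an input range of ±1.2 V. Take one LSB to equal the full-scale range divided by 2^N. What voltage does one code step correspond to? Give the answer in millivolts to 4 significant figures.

1.172 mV

Full-scale range = 1.2 V − (-1.2 V) = 2.4 V.
Number of codes = 2^11 = 2048.
LSB = 2.4 V ÷ 2^11 = 2.4/2048 V = 1.172 mV.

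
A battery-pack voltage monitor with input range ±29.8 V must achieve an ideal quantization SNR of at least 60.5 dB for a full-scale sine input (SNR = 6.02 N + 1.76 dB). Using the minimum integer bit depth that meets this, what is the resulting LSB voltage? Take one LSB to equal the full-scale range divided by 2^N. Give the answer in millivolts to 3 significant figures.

58.2 mV

Range = 29.8 − (-29.8) = 59.6 V.
Required N = ⌈(60.5 − 1.76)/6.02⌉ = ⌈9.757⌉ = 10.
One LSB is 59.6 V / 1024 = 58.2 mV.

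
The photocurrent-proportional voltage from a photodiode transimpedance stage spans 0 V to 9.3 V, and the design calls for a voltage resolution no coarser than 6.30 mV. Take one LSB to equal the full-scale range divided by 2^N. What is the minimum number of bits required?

Full-scale range = 9.3 V.
9.3 V / 6.30 mV = 1476. Since 2^10 = 1024 and 2^11 = 2048, N = 11.

11 bits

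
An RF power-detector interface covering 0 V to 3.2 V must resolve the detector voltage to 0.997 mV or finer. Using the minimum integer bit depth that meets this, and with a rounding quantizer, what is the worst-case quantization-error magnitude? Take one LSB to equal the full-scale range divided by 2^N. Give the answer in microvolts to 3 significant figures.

Range is 3.2 V.
Need 2^N ≥ 3.2 V / 0.997 mV = 3210 → N_min = 12.
LSB = 3.2 V / 2^12 = 0.78125 mV.
|e|_max = LSB/2 = 391 µV.

391 µV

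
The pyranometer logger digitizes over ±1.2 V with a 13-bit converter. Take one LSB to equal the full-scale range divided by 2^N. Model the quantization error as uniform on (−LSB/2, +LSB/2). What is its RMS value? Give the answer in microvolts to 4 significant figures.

Full-scale range = 1.2 V − (-1.2 V) = 2.4 V.
LSB = 2.4 V ÷ 2^13 = 2.4/8192 V = 292.969 µV.
For a uniform distribution on [−LSB/2, +LSB/2], V_rms = LSB/√12 = 292.969 µV/3.4641 = 84.57 µV.

84.57 µV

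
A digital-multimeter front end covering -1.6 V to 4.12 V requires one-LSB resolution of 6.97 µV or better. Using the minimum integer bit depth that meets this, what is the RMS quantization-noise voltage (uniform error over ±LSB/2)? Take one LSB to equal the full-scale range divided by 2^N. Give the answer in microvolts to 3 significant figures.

1.57 µV

Full-scale range = 4.12 V − (-1.6 V) = 5.72 V.
Need 2^N ≥ 5.72 V / 6.97 µV = 820700 → N_min = 20.
LSB = 5.72 V ÷ 2^20 = 5.72/1048576 V = 5.4550 µV.
V_rms = LSB/√12 = 1.57 µV.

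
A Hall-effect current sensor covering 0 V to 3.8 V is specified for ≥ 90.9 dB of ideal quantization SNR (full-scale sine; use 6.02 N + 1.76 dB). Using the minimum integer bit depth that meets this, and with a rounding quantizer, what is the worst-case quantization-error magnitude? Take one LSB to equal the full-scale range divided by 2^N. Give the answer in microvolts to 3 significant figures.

58.0 µV

Range is 3.8 V.
N ≥ (90.9 − 1.76)/6.02 = 14.807 → N_min = 15.
One LSB is 3.8 V / 32768 = 115.97 µV.
|e|_max = LSB/2 = 58.0 µV.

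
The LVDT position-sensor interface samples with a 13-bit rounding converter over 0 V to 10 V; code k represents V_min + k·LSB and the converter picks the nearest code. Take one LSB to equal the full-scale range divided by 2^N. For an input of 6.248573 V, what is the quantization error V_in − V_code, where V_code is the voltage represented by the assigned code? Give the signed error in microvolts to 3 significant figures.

−206 µV

V_FS = 10 V. LSB = 10 V / 2^13 ≈ 1.221 mV.
(V_in − V_min)/LSB = (6.248573 − (0)) × 8192/10 = 5118.8310 → nearest code k = 5119.
V_code = V_min + k × range/2^13 = 0 + 5119 × 10/8192 = 6.248779297 V.
V_in − V_code = 6.248573 − (6.248779297) = −206 µV.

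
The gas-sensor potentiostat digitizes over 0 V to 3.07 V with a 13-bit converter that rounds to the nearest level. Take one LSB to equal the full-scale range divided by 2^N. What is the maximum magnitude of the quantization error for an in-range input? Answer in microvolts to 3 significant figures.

V_FS = 3.07 V.
One LSB is 3.07 V / 8192 = 374.76 µV.
|e|_max = LSB/2 = 187 µV.

187 µV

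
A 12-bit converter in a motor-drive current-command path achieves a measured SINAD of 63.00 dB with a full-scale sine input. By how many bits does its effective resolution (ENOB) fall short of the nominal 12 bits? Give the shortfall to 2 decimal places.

1.83 bits

Effective bits = (63.00 − 1.76)/6.02 = 10.1728.
12 − 10.1728 = 1.83 bits below nominal.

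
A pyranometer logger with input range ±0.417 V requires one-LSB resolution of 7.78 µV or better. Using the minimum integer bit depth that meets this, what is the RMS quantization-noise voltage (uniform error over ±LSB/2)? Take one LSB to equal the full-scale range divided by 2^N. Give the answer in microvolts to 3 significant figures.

The full-scale span is 0.417 − (-0.417) = 0.834 V.
Levels needed ≥ 0.834/7.78 µV = 107200. 2^17 = 131072 suffices, so N_min = 17.
LSB = 0.834 V / 2^17 = 6.3629 µV.
RMS noise = LSB/√12 = 1.84 µV.

1.84 µV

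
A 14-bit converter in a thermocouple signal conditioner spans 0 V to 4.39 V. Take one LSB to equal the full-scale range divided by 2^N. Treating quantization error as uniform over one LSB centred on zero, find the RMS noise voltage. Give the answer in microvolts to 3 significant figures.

77.3 µV

Span = 4.39 V.
One LSB is 4.39 V / 16384 = 267.94 µV.
RMS of a uniform error over width LSB is LSB/√12 = 77.3 µV.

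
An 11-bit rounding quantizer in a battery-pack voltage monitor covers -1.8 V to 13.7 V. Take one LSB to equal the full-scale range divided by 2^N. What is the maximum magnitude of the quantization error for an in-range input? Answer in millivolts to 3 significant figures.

3.78 mV

The full-scale span is 13.7 − (-1.8) = 15.5 V.
LSB = 15.5 V / 2^11 = 7.5684 mV.
|e|_max = LSB/2 = 3.78 mV.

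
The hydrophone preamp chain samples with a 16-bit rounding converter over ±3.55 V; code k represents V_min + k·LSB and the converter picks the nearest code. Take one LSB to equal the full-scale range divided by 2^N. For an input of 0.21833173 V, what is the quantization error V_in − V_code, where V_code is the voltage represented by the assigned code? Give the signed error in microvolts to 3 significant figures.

+31.9 µV

Range = 3.55 − (-3.55) = 7.1 V. LSB = 7.1 V / 2^16 ≈ 108.3 µV.
(0.21833173 − (-3.55)) / LSB = 3.76833173 × 65536/7.1 = 34783.2941. Nearest integer: k = 34783.
Reconstructed level: -3.55 + 34783 × 7.1/65536 V = 0.21829986572 V.
V_in − V_code = 0.21833173 − (0.21829986572) = +31.9 µV.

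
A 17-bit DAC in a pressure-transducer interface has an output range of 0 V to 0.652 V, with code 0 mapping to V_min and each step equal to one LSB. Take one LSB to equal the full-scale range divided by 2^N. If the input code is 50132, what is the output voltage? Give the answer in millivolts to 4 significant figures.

249.4 mV

Range is 0.652 V. LSB = 0.652 V / 2^17.
Output = V_min + (50132/131072) × range = 0 + 0.382477 × 0.652 V
      = 0 + 0.249375 = 0.249375 V.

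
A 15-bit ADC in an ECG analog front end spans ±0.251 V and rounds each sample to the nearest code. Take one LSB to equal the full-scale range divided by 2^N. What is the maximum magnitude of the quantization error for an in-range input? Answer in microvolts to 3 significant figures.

Span: 0.251 V − (-0.251 V) = 0.502 V.
LSB = 0.502 V / 2^15 = 15.320 µV.
|e|_max = LSB/2 = 7.66 µV.

7.66 µV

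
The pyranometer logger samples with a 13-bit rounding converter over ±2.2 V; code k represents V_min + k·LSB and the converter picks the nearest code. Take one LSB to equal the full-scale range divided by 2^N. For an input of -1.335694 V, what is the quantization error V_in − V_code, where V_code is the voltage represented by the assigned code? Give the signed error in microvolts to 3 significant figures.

+97.0 µV

Full-scale range = 2.2 V − (-2.2 V) = 4.4 V. LSB = 4.4 V / 2^13 ≈ 0.5371 mV.
(-1.335694 − (-2.2)) / LSB = 0.864306 × 8192/4.4 = 1609.1806. Nearest integer: k = 1609.
Reconstructed level: -2.2 + 1609 × 4.4/8192 V = -1.335791016 V.
V_in − V_code = -1.335694 − (-1.335791016) = +97.0 µV.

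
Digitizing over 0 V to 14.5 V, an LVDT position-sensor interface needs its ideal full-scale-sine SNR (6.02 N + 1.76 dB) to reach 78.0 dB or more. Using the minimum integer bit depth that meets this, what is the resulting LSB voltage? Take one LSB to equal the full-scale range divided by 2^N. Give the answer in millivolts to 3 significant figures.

Range is 14.5 V.
N ≥ (78.0 − 1.76)/6.02 = 12.664 → N_min = 13.
Step size = 14.5/8192 V = 1.77 mV.

1.77 mV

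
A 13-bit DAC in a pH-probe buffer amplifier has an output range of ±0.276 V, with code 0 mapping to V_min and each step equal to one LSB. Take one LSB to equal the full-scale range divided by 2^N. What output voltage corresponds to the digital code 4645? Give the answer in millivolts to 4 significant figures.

36.99 mV

Full-scale range = 0.276 V − (-0.276 V) = 0.552 V. LSB = 0.552 V / 2^13.
Output = V_min + (4645/8192) × range = -0.276 + 0.567017 × 0.552 V
      = -0.276 + 0.312993 = 0.0369932 V.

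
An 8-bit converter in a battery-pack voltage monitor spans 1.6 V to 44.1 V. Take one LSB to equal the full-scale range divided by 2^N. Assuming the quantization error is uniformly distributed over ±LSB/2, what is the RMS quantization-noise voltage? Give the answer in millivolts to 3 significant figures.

Full-scale range = 44.1 V − (1.6 V) = 42.5 V.
LSB = 42.5 V / 2^8 = 166.02 mV.
RMS of a uniform error over width LSB is LSB/√12 = 47.9 mV.

47.9 mV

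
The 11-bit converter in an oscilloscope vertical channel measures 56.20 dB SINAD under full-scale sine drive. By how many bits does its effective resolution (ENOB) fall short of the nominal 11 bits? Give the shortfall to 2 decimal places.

1.96 bits

ENOB = (SINAD − 1.76)/6.02 = (56.20 − 1.76)/6.02 = 9.0432 bits.
Lost resolution: 11 − 9.0432 = 1.9568 bits.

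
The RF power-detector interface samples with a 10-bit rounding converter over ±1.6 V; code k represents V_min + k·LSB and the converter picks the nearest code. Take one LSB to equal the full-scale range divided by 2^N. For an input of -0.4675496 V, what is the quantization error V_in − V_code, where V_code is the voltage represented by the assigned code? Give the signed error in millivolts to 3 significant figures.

Span: 1.6 V − (-1.6 V) = 3.2 V. LSB = 3.2 V / 2^10 ≈ 3.125 mV.
Position in LSBs: (-0.4675496 − (-1.6)) × 1024/3.2 = 362.3841; rounding gives k = 362.
V_code = V_min + k × range/2^10 = -1.6 + 362 × 3.2/1024 = -0.4687500000 V.
V_in − V_code = -0.4675496 − (-0.4687500000) = +1.20 mV.

+1.20 mV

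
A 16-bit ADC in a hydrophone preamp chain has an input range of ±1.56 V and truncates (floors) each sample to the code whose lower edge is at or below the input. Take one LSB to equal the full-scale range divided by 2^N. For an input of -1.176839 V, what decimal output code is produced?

Span: 1.56 V − (-1.56 V) = 3.12 V. LSB = 3.12 V / 2^16 ≈ 47.61 µV.
(V_in − V_min) × 2^16/range = (-1.176839 − (-1.56)) × 65536/3.12 = 8048.346.
Floor → code = 8048.

8048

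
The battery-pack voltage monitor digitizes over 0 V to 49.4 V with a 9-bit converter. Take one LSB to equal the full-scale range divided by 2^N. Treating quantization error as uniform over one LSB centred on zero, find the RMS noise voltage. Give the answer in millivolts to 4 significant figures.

Range is 49.4 V.
Step size = 49.4/512 V = 96.4844 mV.
RMS of a uniform error over width LSB is LSB/√12 = 27.85 mV.

27.85 mV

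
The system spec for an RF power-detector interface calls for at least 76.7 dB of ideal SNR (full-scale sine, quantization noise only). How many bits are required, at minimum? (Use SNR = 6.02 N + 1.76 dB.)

13 bits

6.02 N + 1.76 ≥ 76.7 gives N ≥ 12.449, so the minimum integer is 13.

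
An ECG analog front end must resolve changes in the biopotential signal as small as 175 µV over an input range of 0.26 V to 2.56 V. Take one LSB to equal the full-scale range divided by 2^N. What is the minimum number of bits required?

14 bits

Full-scale range = 2.56 V − (0.26 V) = 2.3 V.
2.3 V / 175 µV = 13140. Since 2^13 = 8192 and 2^14 = 16384, N = 14.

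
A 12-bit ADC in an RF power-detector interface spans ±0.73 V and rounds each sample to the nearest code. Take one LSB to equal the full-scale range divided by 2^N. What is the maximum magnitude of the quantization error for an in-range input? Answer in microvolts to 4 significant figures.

Range = 0.73 − (-0.73) = 1.46 V.
One LSB is 1.46 V / 4096 = 356.445 µV.
|e|_max = LSB/2 = 178.2 µV.

178.2 µV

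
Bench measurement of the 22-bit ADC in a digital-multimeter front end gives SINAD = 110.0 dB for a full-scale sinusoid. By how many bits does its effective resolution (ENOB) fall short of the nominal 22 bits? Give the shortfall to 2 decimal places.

4.02 bits

Effective bits = (110.0 − 1.76)/6.02 = 17.9801.
Lost resolution: 22 − 17.9801 = 4.0199 bits.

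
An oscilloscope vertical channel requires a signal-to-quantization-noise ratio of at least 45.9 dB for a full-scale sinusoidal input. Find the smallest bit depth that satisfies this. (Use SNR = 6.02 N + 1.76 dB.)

8 bits

N ≥ (45.9 − 1.76)/6.02 = 7.332 → N_min = 8.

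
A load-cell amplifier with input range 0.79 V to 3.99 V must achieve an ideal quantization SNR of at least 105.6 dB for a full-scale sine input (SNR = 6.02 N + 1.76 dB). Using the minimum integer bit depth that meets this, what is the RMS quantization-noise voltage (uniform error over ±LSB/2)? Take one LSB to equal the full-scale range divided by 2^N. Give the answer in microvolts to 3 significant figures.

3.52 µV

Full-scale range = 3.99 V − (0.79 V) = 3.2 V.
Solving 6.02 N ≥ 105.6 − 1.76: N ≥ 17.249. Round up → N = 18.
LSB = 3.2 V ÷ 2^18 = 3.2/262144 V = 12.207 µV.
RMS noise = LSB/√12 = 3.52 µV.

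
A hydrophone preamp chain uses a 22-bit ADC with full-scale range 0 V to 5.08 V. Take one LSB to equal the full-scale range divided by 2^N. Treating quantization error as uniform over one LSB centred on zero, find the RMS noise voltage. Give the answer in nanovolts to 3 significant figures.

350 nV

Full-scale range = 5.08 V.
LSB = 5.08 V ÷ 2^22 = 5.08/4194304 V = 1.2112 µV.
σ_q = LSB/√12 = 1.2112 µV/3.4641 = 350 nV.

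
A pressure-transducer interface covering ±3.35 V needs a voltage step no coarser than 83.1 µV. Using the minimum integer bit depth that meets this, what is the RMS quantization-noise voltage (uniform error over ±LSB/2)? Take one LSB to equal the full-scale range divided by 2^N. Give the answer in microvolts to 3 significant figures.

14.8 µV

Range = 3.35 − (-3.35) = 6.7 V.
Levels needed ≥ 6.7/83.1 µV = 80630. 2^17 = 131072 suffices, so N_min = 17.
LSB = 6.7 V / 2^17 = 51.117 µV.
V_rms = LSB/√12 = 14.8 µV.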